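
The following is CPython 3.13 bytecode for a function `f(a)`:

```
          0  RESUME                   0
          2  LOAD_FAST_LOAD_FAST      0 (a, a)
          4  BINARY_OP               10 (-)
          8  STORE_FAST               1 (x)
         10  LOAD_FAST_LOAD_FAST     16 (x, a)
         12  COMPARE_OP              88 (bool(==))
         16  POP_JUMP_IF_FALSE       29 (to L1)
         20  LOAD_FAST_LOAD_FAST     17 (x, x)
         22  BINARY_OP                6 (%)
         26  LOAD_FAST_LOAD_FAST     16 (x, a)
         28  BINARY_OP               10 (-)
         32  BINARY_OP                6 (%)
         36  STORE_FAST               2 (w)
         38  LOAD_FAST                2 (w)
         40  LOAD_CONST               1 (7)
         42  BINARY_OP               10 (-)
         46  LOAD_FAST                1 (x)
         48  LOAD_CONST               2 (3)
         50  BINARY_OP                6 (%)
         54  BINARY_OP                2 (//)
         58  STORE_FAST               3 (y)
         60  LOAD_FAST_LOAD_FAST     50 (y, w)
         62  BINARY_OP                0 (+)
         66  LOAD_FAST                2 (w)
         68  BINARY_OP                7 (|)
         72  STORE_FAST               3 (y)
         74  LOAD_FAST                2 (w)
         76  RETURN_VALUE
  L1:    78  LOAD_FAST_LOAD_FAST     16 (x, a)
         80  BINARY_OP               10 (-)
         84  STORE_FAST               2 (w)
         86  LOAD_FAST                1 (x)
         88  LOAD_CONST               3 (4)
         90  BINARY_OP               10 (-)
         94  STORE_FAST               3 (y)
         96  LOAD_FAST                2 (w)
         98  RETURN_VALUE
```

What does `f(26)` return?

LOAD_FAST_LOAD_FAST a,a → push 26,26. Stack: [26, 26]
BINARY_OP - → 26 - 26 = 0. Stack: [0]
STORE_FAST x → x=0. Stack: []
LOAD_FAST_LOAD_FAST x,a → push 0,26. Stack: [0, 26]
COMPARE_OP bool(==) → 0 vs 26 = False. Stack: [False]
POP_JUMP_IF_FALSE → pop False; jump. Stack: []
LOAD_FAST_LOAD_FAST x,a → push 0,26. Stack: [0, 26]
BINARY_OP - → 0 - 26 = -26. Stack: [-26]
STORE_FAST w → w=-26. Stack: []
LOAD_FAST x → push 0. Stack: [0]
LOAD_CONST → push 4. Stack: [0, 4]
BINARY_OP - → 0 - 4 = -4. Stack: [-4]
STORE_FAST y → y=-4. Stack: []
LOAD_FAST w → push -26. Stack: [-26]
RETURN_VALUE → return -26.

-26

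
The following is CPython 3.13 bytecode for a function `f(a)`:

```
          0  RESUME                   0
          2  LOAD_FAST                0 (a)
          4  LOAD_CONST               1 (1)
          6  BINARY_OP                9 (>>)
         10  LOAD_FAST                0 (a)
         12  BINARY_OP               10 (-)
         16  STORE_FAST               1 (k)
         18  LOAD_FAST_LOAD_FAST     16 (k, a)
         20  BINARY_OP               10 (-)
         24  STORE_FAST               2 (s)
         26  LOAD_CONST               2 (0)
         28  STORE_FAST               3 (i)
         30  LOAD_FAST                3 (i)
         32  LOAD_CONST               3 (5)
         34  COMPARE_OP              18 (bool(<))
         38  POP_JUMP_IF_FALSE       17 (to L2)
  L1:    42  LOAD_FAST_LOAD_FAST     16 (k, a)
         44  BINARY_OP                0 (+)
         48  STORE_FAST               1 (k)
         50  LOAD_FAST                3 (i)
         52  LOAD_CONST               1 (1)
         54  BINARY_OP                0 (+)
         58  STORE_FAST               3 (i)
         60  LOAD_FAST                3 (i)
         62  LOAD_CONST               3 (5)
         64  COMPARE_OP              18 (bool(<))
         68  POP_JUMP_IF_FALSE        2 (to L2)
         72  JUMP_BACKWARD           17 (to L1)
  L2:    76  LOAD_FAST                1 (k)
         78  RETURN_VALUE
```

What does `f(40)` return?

LOAD_FAST a → push 40
LOAD_CONST → push 1
BINARY_OP >> → 40 >> 1 = 20
LOAD_FAST a → push 40
BINARY_OP - → 20 - 40 = -20
STORE_FAST k → k=-20
LOAD_FAST_LOAD_FAST k,a → push -20,40
BINARY_OP - → -20 - 40 = -60
STORE_FAST s → s=-60
LOAD_CONST → push 0
STORE_FAST i → i=0
LOAD_FAST i → push 0
LOAD_CONST → push 5
COMPARE_OP bool(<) → 0 vs 5 = True
POP_JUMP_IF_FALSE → pop True; no jump
LOAD_FAST_LOAD_FAST k,a → push -20,40
BINARY_OP + → -20 + 40 = 20
STORE_FAST k → k=20
LOAD_FAST i → push 0
LOAD_CONST → push 1
BINARY_OP + → 0 + 1 = 1
STORE_FAST i → i=1
LOAD_FAST i → push 1
LOAD_CONST → push 5
COMPARE_OP bool(<) → 1 vs 5 = True
POP_JUMP_IF_FALSE → pop True; no jump
LOAD_FAST_LOAD_FAST k,a → push 20,40
BINARY_OP + → 20 + 40 = 60
STORE_FAST k → k=60
LOAD_FAST i → push 1
LOAD_CONST → push 1
BINARY_OP + → 1 + 1 = 2
STORE_FAST i → i=2
LOAD_FAST i → push 2
LOAD_CONST → push 5
COMPARE_OP bool(<) → 2 vs 5 = True
POP_JUMP_IF_FALSE → pop True; no jump
LOAD_FAST_LOAD_FAST k,a → push 60,40
BINARY_OP + → 60 + 40 = 100
STORE_FAST k → k=100
LOAD_FAST i → push 2
LOAD_CONST → push 1
BINARY_OP + → 2 + 1 = 3
STORE_FAST i → i=3
LOAD_FAST i → push 3
LOAD_CONST → push 5
COMPARE_OP bool(<) → 3 vs 5 = True
POP_JUMP_IF_FALSE → pop True; no jump
LOAD_FAST_LOAD_FAST k,a → push 100,40
BINARY_OP + → 100 + 40 = 140
STORE_FAST k → k=140
LOAD_FAST i → push 3
LOAD_CONST → push 1
BINARY_OP + → 3 + 1 = 4
STORE_FAST i → i=4
LOAD_FAST i → push 4
LOAD_CONST → push 5
COMPARE_OP bool(<) → 4 vs 5 = True
POP_JUMP_IF_FALSE → pop True; no jump
LOAD_FAST_LOAD_FAST k,a → push 140,40
BINARY_OP + → 140 + 40 = 180
STORE_FAST k → k=180
LOAD_FAST i → push 4
LOAD_CONST → push 1
BINARY_OP + → 4 + 1 = 5
STORE_FAST i → i=5
LOAD_FAST i → push 5
LOAD_CONST → push 5
COMPARE_OP bool(<) → 5 vs 5 = False
POP_JUMP_IF_FALSE → pop False; jump
LOAD_FAST k → push 180
RETURN_VALUE → return 180.

180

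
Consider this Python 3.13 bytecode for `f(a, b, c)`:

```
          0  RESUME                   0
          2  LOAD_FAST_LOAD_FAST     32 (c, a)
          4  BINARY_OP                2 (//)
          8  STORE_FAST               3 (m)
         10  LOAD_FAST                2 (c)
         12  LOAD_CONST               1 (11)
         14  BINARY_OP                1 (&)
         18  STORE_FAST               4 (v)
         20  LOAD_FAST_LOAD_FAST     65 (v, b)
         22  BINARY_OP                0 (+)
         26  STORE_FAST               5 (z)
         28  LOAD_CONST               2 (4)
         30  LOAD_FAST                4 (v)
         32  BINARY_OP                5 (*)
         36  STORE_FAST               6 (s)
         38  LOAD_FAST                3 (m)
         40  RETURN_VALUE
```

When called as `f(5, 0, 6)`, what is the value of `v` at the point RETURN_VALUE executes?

2

LOAD_FAST_LOAD_FAST c,a → push 6,5. Stack: [6, 5]
BINARY_OP // → 6 // 5 = 1. Stack: [1]
STORE_FAST m → m=1. Stack: []
LOAD_FAST c → push 6. Stack: [6]
LOAD_CONST → push 11. Stack: [6, 11]
BINARY_OP & → 6 & 11 = 2. Stack: [2]
STORE_FAST v → v=2. Stack: []
LOAD_FAST_LOAD_FAST v,b → push 2,0. Stack: [2, 0]
BINARY_OP + → 2 + 0 = 2. Stack: [2]
STORE_FAST z → z=2. Stack: []
LOAD_CONST → push 4. Stack: [4]
LOAD_FAST v → push 2. Stack: [4, 2]
BINARY_OP * → 4 * 2 = 8. Stack: [8]
STORE_FAST s → s=8. Stack: []
LOAD_FAST m → push 1. Stack: [1]
RETURN_VALUE → return 1.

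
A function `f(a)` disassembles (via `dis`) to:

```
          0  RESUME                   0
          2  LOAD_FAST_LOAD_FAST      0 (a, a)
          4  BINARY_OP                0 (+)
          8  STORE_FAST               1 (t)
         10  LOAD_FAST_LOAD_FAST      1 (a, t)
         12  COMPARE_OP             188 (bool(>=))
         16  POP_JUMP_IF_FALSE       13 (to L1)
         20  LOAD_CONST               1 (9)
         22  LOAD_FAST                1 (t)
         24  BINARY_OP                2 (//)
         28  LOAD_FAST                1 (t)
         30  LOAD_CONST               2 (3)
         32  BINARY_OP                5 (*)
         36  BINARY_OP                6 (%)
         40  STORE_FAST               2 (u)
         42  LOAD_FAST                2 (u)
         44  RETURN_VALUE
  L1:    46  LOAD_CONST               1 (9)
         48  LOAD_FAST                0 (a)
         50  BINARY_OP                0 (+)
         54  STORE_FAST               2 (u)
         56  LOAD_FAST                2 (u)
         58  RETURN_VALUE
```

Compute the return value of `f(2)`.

11

LOAD_FAST_LOAD_FAST a,a → push 2,2. Stack: [2, 2]
BINARY_OP + → 2 + 2 = 4. Stack: [4]
STORE_FAST t → t=4. Stack: []
LOAD_FAST_LOAD_FAST a,t → push 2,4. Stack: [2, 4]
COMPARE_OP bool(>=) → 2 vs 4 = False. Stack: [False]
POP_JUMP_IF_FALSE → pop False; jump. Stack: []
LOAD_CONST → push 9. Stack: [9]
LOAD_FAST a → push 2. Stack: [9, 2]
BINARY_OP + → 9 + 2 = 11. Stack: [11]
STORE_FAST u → u=11. Stack: []
LOAD_FAST u → push 11. Stack: [11]
RETURN_VALUE → return 11.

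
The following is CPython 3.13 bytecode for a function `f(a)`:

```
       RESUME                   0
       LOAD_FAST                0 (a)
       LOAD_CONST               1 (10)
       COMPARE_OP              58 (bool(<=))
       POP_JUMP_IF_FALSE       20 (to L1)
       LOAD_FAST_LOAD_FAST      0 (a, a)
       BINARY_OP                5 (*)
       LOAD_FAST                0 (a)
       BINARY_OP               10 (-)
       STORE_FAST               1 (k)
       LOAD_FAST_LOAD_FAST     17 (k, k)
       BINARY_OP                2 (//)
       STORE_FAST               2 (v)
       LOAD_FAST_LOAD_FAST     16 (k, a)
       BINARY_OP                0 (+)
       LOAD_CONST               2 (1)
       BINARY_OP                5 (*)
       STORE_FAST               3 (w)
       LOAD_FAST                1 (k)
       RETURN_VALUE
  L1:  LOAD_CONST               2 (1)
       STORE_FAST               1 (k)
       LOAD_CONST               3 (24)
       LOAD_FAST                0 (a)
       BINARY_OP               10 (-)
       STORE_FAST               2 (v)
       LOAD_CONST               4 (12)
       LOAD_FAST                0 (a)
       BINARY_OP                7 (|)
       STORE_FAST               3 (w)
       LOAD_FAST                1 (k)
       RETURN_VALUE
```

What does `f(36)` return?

LOAD_FAST a → push 36. Stack: [36]
LOAD_CONST → push 10. Stack: [36, 10]
COMPARE_OP bool(<=) → 36 vs 10 = False. Stack: [False]
POP_JUMP_IF_FALSE → pop False; jump. Stack: []
LOAD_CONST → push 1. Stack: [1]
STORE_FAST k → k=1. Stack: []
LOAD_CONST → push 24. Stack: [24]
LOAD_FAST a → push 36. Stack: [24, 36]
BINARY_OP - → 24 - 36 = -12. Stack: [-12]
STORE_FAST v → v=-12. Stack: []
LOAD_CONST → push 12. Stack: [12]
LOAD_FAST a → push 36. Stack: [12, 36]
BINARY_OP | → 12 | 36 = 44. Stack: [44]
STORE_FAST w → w=44. Stack: []
LOAD_FAST k → push 1. Stack: [1]
RETURN_VALUE → return 1.

1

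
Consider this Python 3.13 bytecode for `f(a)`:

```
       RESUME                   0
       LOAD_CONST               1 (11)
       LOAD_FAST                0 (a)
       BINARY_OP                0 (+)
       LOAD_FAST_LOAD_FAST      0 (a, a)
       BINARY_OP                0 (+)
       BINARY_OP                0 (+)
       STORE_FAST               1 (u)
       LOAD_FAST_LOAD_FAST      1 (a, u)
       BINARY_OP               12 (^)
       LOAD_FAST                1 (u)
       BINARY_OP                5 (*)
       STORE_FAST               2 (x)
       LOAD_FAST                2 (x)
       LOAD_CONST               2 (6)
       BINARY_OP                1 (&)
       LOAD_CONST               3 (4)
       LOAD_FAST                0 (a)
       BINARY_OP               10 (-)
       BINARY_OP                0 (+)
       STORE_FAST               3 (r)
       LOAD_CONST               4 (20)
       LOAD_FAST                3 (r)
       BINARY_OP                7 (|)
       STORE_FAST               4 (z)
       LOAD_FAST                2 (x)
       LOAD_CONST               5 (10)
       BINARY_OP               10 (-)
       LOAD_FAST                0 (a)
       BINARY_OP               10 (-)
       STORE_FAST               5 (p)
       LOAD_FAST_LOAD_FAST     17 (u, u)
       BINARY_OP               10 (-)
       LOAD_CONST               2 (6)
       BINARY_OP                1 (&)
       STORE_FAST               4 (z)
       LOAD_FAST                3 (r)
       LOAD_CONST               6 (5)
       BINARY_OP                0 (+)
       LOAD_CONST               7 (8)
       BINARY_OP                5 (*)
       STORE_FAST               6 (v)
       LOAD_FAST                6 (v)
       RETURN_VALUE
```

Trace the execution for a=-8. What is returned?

LOAD_CONST → push 11. Stack: [11]
LOAD_FAST a → push -8. Stack: [11, -8]
BINARY_OP + → 11 + -8 = 3. Stack: [3]
LOAD_FAST_LOAD_FAST a,a → push -8,-8. Stack: [3, -8, -8]
BINARY_OP + → -8 + -8 = -16. Stack: [3, -16]
BINARY_OP + → 3 + -16 = -13. Stack: [-13]
STORE_FAST u → u=-13. Stack: []
LOAD_FAST_LOAD_FAST a,u → push -8,-13. Stack: [-8, -13]
BINARY_OP ^ → -8 ^ -13 = 11. Stack: [11]
LOAD_FAST u → push -13. Stack: [11, -13]
BINARY_OP * → 11 * -13 = -143. Stack: [-143]
STORE_FAST x → x=-143. Stack: []
LOAD_FAST x → push -143. Stack: [-143]
LOAD_CONST → push 6. Stack: [-143, 6]
BINARY_OP & → -143 & 6 = 0. Stack: [0]
LOAD_CONST → push 4. Stack: [0, 4]
LOAD_FAST a → push -8. Stack: [0, 4, -8]
BINARY_OP - → 4 - -8 = 12. Stack: [0, 12]
BINARY_OP + → 0 + 12 = 12. Stack: [12]
STORE_FAST r → r=12. Stack: []
LOAD_CONST → push 20. Stack: [20]
LOAD_FAST r → push 12. Stack: [20, 12]
BINARY_OP | → 20 | 12 = 28. Stack: [28]
STORE_FAST z → z=28. Stack: []
LOAD_FAST x → push -143. Stack: [-143]
LOAD_CONST → push 10. Stack: [-143, 10]
BINARY_OP - → -143 - 10 = -153. Stack: [-153]
LOAD_FAST a → push -8. Stack: [-153, -8]
BINARY_OP - → -153 - -8 = -145. Stack: [-145]
STORE_FAST p → p=-145. Stack: []
LOAD_FAST_LOAD_FAST u,u → push -13,-13. Stack: [-13, -13]
BINARY_OP - → -13 - -13 = 0. Stack: [0]
LOAD_CONST → push 6. Stack: [0, 6]
BINARY_OP & → 0 & 6 = 0. Stack: [0]
STORE_FAST z → z=0. Stack: []
LOAD_FAST r → push 12. Stack: [12]
LOAD_CONST → push 5. Stack: [12, 5]
BINARY_OP + → 12 + 5 = 17. Stack: [17]
LOAD_CONST → push 8. Stack: [17, 8]
BINARY_OP * → 17 * 8 = 136. Stack: [136]
STORE_FAST v → v=136. Stack: []
LOAD_FAST v → push 136. Stack: [136]
RETURN_VALUE → return 136.

136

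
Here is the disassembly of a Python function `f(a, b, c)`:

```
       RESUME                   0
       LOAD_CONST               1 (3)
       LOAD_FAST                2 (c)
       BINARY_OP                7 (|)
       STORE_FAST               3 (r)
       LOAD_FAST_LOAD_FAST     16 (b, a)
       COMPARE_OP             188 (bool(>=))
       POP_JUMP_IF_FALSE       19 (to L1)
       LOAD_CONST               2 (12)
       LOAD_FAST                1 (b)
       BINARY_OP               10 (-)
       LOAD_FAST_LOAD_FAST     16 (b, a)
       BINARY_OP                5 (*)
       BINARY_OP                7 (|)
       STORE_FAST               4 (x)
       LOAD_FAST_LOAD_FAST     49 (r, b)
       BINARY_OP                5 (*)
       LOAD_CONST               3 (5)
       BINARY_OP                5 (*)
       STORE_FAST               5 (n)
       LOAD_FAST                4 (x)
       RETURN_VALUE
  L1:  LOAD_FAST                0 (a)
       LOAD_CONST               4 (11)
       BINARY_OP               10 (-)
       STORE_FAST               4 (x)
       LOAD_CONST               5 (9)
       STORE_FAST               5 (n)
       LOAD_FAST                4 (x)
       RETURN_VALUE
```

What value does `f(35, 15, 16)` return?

24

LOAD_CONST → push 3. Stack: [3]
LOAD_FAST c → push 16. Stack: [3, 16]
BINARY_OP | → 3 | 16 = 19. Stack: [19]
STORE_FAST r → r=19. Stack: []
LOAD_FAST_LOAD_FAST b,a → push 15,35. Stack: [15, 35]
COMPARE_OP bool(>=) → 15 vs 35 = False. Stack: [False]
POP_JUMP_IF_FALSE → pop False; jump. Stack: []
LOAD_FAST a → push 35. Stack: [35]
LOAD_CONST → push 11. Stack: [35, 11]
BINARY_OP - → 35 - 11 = 24. Stack: [24]
STORE_FAST x → x=24. Stack: []
LOAD_CONST → push 9. Stack: [9]
STORE_FAST n → n=9. Stack: []
LOAD_FAST x → push 24. Stack: [24]
RETURN_VALUE → return 24.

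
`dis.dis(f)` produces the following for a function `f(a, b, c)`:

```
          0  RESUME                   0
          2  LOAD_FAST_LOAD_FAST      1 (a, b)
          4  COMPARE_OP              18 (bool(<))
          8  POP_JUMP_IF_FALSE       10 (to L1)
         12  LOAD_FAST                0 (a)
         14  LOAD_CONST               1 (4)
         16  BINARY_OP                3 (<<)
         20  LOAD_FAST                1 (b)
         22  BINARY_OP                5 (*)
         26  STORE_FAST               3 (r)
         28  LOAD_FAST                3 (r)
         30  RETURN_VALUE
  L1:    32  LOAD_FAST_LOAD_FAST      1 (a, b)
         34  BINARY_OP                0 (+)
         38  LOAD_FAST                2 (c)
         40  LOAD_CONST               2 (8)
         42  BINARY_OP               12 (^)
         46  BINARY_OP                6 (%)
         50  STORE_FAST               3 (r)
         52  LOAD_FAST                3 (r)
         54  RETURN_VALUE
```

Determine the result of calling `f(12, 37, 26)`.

7104

LOAD_FAST_LOAD_FAST a,b → push 12,37. Stack: [12, 37]
COMPARE_OP bool(<) → 12 vs 37 = True. Stack: [True]
POP_JUMP_IF_FALSE → pop True; no jump. Stack: []
LOAD_FAST a → push 12. Stack: [12]
LOAD_CONST → push 4. Stack: [12, 4]
BINARY_OP << → 12 << 4 = 192. Stack: [192]
LOAD_FAST b → push 37. Stack: [192, 37]
BINARY_OP * → 192 * 37 = 7104. Stack: [7104]
STORE_FAST r → r=7104. Stack: []
LOAD_FAST r → push 7104. Stack: [7104]
RETURN_VALUE → return 7104.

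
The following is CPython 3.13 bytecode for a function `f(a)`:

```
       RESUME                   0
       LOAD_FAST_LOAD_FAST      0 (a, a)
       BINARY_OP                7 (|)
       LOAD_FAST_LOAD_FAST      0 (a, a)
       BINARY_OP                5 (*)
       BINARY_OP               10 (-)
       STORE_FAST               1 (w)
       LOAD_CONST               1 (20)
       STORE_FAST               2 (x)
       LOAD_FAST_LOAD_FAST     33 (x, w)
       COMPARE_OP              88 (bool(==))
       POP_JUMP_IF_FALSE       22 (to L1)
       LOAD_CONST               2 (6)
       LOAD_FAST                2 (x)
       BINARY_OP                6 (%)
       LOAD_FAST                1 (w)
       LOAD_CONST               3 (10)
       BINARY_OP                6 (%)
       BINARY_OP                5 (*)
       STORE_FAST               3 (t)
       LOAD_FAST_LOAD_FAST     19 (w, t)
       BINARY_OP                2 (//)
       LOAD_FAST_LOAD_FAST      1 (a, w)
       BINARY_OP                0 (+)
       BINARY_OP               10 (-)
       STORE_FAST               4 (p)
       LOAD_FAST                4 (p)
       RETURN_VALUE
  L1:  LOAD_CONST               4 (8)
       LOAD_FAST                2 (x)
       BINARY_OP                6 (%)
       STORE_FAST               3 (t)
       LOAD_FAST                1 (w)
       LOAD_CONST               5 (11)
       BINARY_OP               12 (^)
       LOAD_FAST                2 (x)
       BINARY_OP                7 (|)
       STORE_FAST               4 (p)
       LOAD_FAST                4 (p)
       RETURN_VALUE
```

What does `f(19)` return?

-331

LOAD_FAST_LOAD_FAST a,a → push 19,19. Stack: [19, 19]
BINARY_OP | → 19 | 19 = 19. Stack: [19]
LOAD_FAST_LOAD_FAST a,a → push 19,19. Stack: [19, 19, 19]
BINARY_OP * → 19 * 19 = 361. Stack: [19, 361]
BINARY_OP - → 19 - 361 = -342. Stack: [-342]
STORE_FAST w → w=-342. Stack: []
LOAD_CONST → push 20. Stack: [20]
STORE_FAST x → x=20. Stack: []
LOAD_FAST_LOAD_FAST x,w → push 20,-342. Stack: [20, -342]
COMPARE_OP bool(==) → 20 vs -342 = False. Stack: [False]
POP_JUMP_IF_FALSE → pop False; jump. Stack: []
LOAD_CONST → push 8. Stack: [8]
LOAD_FAST x → push 20. Stack: [8, 20]
BINARY_OP % → 8 % 20 = 8. Stack: [8]
STORE_FAST t → t=8. Stack: []
LOAD_FAST w → push -342. Stack: [-342]
LOAD_CONST → push 11. Stack: [-342, 11]
BINARY_OP ^ → -342 ^ 11 = -351. Stack: [-351]
LOAD_FAST x → push 20. Stack: [-351, 20]
BINARY_OP | → -351 | 20 = -331. Stack: [-331]
STORE_FAST p → p=-331. Stack: []
LOAD_FAST p → push -331. Stack: [-331]
RETURN_VALUE → return -331.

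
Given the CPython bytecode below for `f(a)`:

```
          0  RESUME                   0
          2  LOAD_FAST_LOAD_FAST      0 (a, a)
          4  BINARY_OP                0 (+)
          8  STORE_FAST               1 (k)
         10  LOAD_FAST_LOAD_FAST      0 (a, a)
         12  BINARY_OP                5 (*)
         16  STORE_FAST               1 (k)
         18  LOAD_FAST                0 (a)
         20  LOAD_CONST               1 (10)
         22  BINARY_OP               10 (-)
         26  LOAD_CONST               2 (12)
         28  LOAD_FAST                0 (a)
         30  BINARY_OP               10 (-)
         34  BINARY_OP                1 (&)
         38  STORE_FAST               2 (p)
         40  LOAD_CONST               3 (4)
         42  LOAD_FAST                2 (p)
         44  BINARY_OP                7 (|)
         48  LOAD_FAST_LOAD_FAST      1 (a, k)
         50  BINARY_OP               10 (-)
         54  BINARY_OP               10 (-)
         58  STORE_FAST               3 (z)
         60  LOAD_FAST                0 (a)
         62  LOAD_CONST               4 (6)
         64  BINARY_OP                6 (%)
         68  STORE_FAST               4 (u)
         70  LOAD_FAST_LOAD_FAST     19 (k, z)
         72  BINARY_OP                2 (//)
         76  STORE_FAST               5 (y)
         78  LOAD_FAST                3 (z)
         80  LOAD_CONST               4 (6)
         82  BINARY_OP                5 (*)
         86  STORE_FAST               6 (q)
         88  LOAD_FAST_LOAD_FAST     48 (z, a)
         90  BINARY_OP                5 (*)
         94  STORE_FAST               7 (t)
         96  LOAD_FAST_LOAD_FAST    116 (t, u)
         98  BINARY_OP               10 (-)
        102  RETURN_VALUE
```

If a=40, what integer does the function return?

62556

LOAD_FAST_LOAD_FAST a,a → push 40,40. Stack: [40, 40]
BINARY_OP + → 40 + 40 = 80. Stack: [80]
STORE_FAST k → k=80. Stack: []
LOAD_FAST_LOAD_FAST a,a → push 40,40. Stack: [40, 40]
BINARY_OP * → 40 * 40 = 1600. Stack: [1600]
STORE_FAST k → k=1600. Stack: []
LOAD_FAST a → push 40. Stack: [40]
LOAD_CONST → push 10. Stack: [40, 10]
BINARY_OP - → 40 - 10 = 30. Stack: [30]
LOAD_CONST → push 12. Stack: [30, 12]
LOAD_FAST a → push 40. Stack: [30, 12, 40]
BINARY_OP - → 12 - 40 = -28. Stack: [30, -28]
BINARY_OP & → 30 & -28 = 4. Stack: [4]
STORE_FAST p → p=4. Stack: []
LOAD_CONST → push 4. Stack: [4]
LOAD_FAST p → push 4. Stack: [4, 4]
BINARY_OP | → 4 | 4 = 4. Stack: [4]
LOAD_FAST_LOAD_FAST a,k → push 40,1600. Stack: [4, 40, 1600]
BINARY_OP - → 40 - 1600 = -1560. Stack: [4, -1560]
BINARY_OP - → 4 - -1560 = 1564. Stack: [1564]
STORE_FAST z → z=1564. Stack: []
LOAD_FAST a → push 40. Stack: [40]
LOAD_CONST → push 6. Stack: [40, 6]
BINARY_OP % → 40 % 6 = 4. Stack: [4]
STORE_FAST u → u=4. Stack: []
LOAD_FAST_LOAD_FAST k,z → push 1600,1564. Stack: [1600, 1564]
BINARY_OP // → 1600 // 1564 = 1. Stack: [1]
STORE_FAST y → y=1. Stack: []
LOAD_FAST z → push 1564. Stack: [1564]
LOAD_CONST → push 6. Stack: [1564, 6]
BINARY_OP * → 1564 * 6 = 9384. Stack: [9384]
STORE_FAST q → q=9384. Stack: []
LOAD_FAST_LOAD_FAST z,a → push 1564,40. Stack: [1564, 40]
BINARY_OP * → 1564 * 40 = 62560. Stack: [62560]
STORE_FAST t → t=62560. Stack: []
LOAD_FAST_LOAD_FAST t,u → push 62560,4. Stack: [62560, 4]
BINARY_OP - → 62560 - 4 = 62556. Stack: [62556]
RETURN_VALUE → return 62556.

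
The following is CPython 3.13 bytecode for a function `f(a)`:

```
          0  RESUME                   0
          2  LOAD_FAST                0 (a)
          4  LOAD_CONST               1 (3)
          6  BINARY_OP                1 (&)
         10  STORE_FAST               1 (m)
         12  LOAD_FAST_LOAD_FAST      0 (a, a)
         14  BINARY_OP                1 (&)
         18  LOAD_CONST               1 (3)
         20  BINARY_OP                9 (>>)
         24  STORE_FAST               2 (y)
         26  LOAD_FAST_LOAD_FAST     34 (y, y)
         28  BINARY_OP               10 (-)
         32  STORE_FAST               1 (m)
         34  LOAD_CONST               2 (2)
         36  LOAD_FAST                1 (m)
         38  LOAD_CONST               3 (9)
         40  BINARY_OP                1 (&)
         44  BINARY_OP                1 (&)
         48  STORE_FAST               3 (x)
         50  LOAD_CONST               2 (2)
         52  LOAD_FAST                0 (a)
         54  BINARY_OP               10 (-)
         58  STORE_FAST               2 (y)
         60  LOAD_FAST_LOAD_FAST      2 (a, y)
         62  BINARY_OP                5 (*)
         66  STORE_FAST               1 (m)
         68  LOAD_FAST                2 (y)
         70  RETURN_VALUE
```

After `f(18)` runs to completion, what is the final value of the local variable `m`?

LOAD_FAST a → push 18. Stack: [18]
LOAD_CONST → push 3. Stack: [18, 3]
BINARY_OP & → 18 & 3 = 2. Stack: [2]
STORE_FAST m → m=2. Stack: []
LOAD_FAST_LOAD_FAST a,a → push 18,18. Stack: [18, 18]
BINARY_OP & → 18 & 18 = 18. Stack: [18]
LOAD_CONST → push 3. Stack: [18, 3]
BINARY_OP >> → 18 >> 3 = 2. Stack: [2]
STORE_FAST y → y=2. Stack: []
LOAD_FAST_LOAD_FAST y,y → push 2,2. Stack: [2, 2]
BINARY_OP - → 2 - 2 = 0. Stack: [0]
STORE_FAST m → m=0. Stack: []
LOAD_CONST → push 2. Stack: [2]
LOAD_FAST m → push 0. Stack: [2, 0]
LOAD_CONST → push 9. Stack: [2, 0, 9]
BINARY_OP & → 0 & 9 = 0. Stack: [2, 0]
BINARY_OP & → 2 & 0 = 0. Stack: [0]
STORE_FAST x → x=0. Stack: []
LOAD_CONST → push 2. Stack: [2]
LOAD_FAST a → push 18. Stack: [2, 18]
BINARY_OP - → 2 - 18 = -16. Stack: [-16]
STORE_FAST y → y=-16. Stack: []
LOAD_FAST_LOAD_FAST a,y → push 18,-16. Stack: [18, -16]
BINARY_OP * → 18 * -16 = -288. Stack: [-288]
STORE_FAST m → m=-288. Stack: []
LOAD_FAST y → push -16. Stack: [-16]
RETURN_VALUE → return -16.

-288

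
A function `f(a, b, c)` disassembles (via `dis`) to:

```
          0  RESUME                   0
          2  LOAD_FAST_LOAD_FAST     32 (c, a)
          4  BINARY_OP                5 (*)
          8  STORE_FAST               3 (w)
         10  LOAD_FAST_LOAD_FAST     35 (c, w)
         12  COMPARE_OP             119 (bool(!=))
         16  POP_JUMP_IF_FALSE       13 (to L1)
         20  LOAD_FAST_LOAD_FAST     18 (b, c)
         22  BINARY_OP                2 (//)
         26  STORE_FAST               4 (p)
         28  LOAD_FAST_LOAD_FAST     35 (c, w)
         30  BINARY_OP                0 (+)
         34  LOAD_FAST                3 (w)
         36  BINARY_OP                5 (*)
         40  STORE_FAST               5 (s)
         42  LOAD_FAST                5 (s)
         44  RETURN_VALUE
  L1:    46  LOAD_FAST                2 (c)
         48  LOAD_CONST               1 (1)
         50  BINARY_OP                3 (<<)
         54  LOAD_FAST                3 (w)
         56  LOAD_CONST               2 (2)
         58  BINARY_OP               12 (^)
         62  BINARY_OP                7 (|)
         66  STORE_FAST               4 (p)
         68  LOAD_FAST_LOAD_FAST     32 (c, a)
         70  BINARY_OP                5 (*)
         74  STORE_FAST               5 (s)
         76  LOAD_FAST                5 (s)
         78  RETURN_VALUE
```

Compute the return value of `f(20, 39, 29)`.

353220

LOAD_FAST_LOAD_FAST c,a → push 29,20. Stack: [29, 20]
BINARY_OP * → 29 * 20 = 580. Stack: [580]
STORE_FAST w → w=580. Stack: []
LOAD_FAST_LOAD_FAST c,w → push 29,580. Stack: [29, 580]
COMPARE_OP bool(!=) → 29 vs 580 = True. Stack: [True]
POP_JUMP_IF_FALSE → pop True; no jump. Stack: []
LOAD_FAST_LOAD_FAST b,c → push 39,29. Stack: [39, 29]
BINARY_OP // → 39 // 29 = 1. Stack: [1]
STORE_FAST p → p=1. Stack: []
LOAD_FAST_LOAD_FAST c,w → push 29,580. Stack: [29, 580]
BINARY_OP + → 29 + 580 = 609. Stack: [609]
LOAD_FAST w → push 580. Stack: [609, 580]
BINARY_OP * → 609 * 580 = 353220. Stack: [353220]
STORE_FAST s → s=353220. Stack: []
LOAD_FAST s → push 353220. Stack: [353220]
RETURN_VALUE → return 353220.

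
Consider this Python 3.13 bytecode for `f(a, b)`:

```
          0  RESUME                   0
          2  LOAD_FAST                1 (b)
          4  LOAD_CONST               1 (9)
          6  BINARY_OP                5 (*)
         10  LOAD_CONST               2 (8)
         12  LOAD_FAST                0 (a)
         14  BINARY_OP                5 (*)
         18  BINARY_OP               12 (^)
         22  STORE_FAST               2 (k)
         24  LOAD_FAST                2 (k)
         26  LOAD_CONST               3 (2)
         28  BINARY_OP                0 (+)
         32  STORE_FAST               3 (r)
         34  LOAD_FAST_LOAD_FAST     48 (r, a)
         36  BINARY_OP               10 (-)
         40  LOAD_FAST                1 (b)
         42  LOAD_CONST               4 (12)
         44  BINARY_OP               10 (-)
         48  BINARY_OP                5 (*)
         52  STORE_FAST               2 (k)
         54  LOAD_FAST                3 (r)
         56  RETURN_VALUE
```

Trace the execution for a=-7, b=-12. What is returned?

LOAD_FAST b → push -12. Stack: [-12]
LOAD_CONST → push 9. Stack: [-12, 9]
BINARY_OP * → -12 * 9 = -108. Stack: [-108]
LOAD_CONST → push 8. Stack: [-108, 8]
LOAD_FAST a → push -7. Stack: [-108, 8, -7]
BINARY_OP * → 8 * -7 = -56. Stack: [-108, -56]
BINARY_OP ^ → -108 ^ -56 = 92. Stack: [92]
STORE_FAST k → k=92. Stack: []
LOAD_FAST k → push 92. Stack: [92]
LOAD_CONST → push 2. Stack: [92, 2]
BINARY_OP + → 92 + 2 = 94. Stack: [94]
STORE_FAST r → r=94. Stack: []
LOAD_FAST_LOAD_FAST r,a → push 94,-7. Stack: [94, -7]
BINARY_OP - → 94 - -7 = 101. Stack: [101]
LOAD_FAST b → push -12. Stack: [101, -12]
LOAD_CONST → push 12. Stack: [101, -12, 12]
BINARY_OP - → -12 - 12 = -24. Stack: [101, -24]
BINARY_OP * → 101 * -24 = -2424. Stack: [-2424]
STORE_FAST k → k=-2424. Stack: []
LOAD_FAST r → push 94. Stack: [94]
RETURN_VALUE → return 94.

94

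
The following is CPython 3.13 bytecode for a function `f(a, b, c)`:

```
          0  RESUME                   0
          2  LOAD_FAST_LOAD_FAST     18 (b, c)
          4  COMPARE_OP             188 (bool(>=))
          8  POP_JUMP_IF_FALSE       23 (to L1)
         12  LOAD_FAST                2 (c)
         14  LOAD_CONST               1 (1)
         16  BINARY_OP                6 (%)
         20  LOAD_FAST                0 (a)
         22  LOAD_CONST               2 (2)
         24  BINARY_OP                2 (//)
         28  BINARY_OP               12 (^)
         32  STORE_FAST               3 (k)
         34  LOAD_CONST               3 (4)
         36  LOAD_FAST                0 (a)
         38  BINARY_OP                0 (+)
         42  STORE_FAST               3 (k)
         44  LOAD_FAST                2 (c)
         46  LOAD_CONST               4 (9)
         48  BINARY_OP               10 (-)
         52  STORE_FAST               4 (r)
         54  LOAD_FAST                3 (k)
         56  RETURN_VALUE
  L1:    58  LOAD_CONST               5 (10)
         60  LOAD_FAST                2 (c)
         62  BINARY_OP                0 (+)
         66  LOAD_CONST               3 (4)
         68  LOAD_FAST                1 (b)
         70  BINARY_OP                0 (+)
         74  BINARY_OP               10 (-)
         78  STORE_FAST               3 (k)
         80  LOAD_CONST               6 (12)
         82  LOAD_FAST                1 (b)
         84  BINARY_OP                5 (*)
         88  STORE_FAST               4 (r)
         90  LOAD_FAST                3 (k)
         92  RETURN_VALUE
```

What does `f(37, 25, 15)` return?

41

LOAD_FAST_LOAD_FAST b,c → push 25,15. Stack: [25, 15]
COMPARE_OP bool(>=) → 25 vs 15 = True. Stack: [True]
POP_JUMP_IF_FALSE → pop True; no jump. Stack: []
LOAD_FAST c → push 15. Stack: [15]
LOAD_CONST → push 1. Stack: [15, 1]
BINARY_OP % → 15 % 1 = 0. Stack: [0]
LOAD_FAST a → push 37. Stack: [0, 37]
LOAD_CONST → push 2. Stack: [0, 37, 2]
BINARY_OP // → 37 // 2 = 18. Stack: [0, 18]
BINARY_OP ^ → 0 ^ 18 = 18. Stack: [18]
STORE_FAST k → k=18. Stack: []
LOAD_CONST → push 4. Stack: [4]
LOAD_FAST a → push 37. Stack: [4, 37]
BINARY_OP + → 4 + 37 = 41. Stack: [41]
STORE_FAST k → k=41. Stack: []
LOAD_FAST c → push 15. Stack: [15]
LOAD_CONST → push 9. Stack: [15, 9]
BINARY_OP - → 15 - 9 = 6. Stack: [6]
STORE_FAST r → r=6. Stack: []
LOAD_FAST k → push 41. Stack: [41]
RETURN_VALUE → return 41.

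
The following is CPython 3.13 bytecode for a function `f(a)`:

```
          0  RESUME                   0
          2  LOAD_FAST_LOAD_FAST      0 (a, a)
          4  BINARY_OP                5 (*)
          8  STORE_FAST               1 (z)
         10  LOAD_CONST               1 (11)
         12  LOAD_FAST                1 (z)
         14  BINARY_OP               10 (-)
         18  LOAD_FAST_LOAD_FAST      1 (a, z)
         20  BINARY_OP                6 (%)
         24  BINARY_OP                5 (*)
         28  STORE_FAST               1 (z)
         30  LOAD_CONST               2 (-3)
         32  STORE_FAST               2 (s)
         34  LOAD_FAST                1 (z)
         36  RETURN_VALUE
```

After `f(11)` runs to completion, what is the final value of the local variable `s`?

LOAD_FAST_LOAD_FAST a,a → push 11,11. Stack: [11, 11]
BINARY_OP * → 11 * 11 = 121. Stack: [121]
STORE_FAST z → z=121. Stack: []
LOAD_CONST → push 11. Stack: [11]
LOAD_FAST z → push 121. Stack: [11, 121]
BINARY_OP - → 11 - 121 = -110. Stack: [-110]
LOAD_FAST_LOAD_FAST a,z → push 11,121. Stack: [-110, 11, 121]
BINARY_OP % → 11 % 121 = 11. Stack: [-110, 11]
BINARY_OP * → -110 * 11 = -1210. Stack: [-1210]
STORE_FAST z → z=-1210. Stack: []
LOAD_CONST → push -3. Stack: [-3]
STORE_FAST s → s=-3. Stack: []
LOAD_FAST z → push -1210. Stack: [-1210]
RETURN_VALUE → return -1210.

-3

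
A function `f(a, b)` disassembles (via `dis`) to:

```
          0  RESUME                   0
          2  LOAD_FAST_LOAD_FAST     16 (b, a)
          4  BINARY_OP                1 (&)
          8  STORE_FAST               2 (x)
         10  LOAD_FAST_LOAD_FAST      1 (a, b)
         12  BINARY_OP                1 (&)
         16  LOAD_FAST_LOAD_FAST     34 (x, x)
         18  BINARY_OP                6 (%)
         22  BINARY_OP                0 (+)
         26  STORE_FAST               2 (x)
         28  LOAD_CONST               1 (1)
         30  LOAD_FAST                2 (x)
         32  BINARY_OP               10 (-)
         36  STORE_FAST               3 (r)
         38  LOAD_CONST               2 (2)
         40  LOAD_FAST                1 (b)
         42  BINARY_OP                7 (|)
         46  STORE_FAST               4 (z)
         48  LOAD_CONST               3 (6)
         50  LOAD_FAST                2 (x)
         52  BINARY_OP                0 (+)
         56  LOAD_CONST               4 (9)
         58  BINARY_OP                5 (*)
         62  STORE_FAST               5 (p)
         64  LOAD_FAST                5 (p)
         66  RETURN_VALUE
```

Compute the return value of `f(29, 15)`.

LOAD_FAST_LOAD_FAST b,a → push 15,29. Stack: [15, 29]
BINARY_OP & → 15 & 29 = 13. Stack: [13]
STORE_FAST x → x=13. Stack: []
LOAD_FAST_LOAD_FAST a,b → push 29,15. Stack: [29, 15]
BINARY_OP & → 29 & 15 = 13. Stack: [13]
LOAD_FAST_LOAD_FAST x,x → push 13,13. Stack: [13, 13, 13]
BINARY_OP % → 13 % 13 = 0. Stack: [13, 0]
BINARY_OP + → 13 + 0 = 13. Stack: [13]
STORE_FAST x → x=13. Stack: []
LOAD_CONST → push 1. Stack: [1]
LOAD_FAST x → push 13. Stack: [1, 13]
BINARY_OP - → 1 - 13 = -12. Stack: [-12]
STORE_FAST r → r=-12. Stack: []
LOAD_CONST → push 2. Stack: [2]
LOAD_FAST b → push 15. Stack: [2, 15]
BINARY_OP | → 2 | 15 = 15. Stack: [15]
STORE_FAST z → z=15. Stack: []
LOAD_CONST → push 6. Stack: [6]
LOAD_FAST x → push 13. Stack: [6, 13]
BINARY_OP + → 6 + 13 = 19. Stack: [19]
LOAD_CONST → push 9. Stack: [19, 9]
BINARY_OP * → 19 * 9 = 171. Stack: [171]
STORE_FAST p → p=171. Stack: []
LOAD_FAST p → push 171. Stack: [171]
RETURN_VALUE → return 171.

171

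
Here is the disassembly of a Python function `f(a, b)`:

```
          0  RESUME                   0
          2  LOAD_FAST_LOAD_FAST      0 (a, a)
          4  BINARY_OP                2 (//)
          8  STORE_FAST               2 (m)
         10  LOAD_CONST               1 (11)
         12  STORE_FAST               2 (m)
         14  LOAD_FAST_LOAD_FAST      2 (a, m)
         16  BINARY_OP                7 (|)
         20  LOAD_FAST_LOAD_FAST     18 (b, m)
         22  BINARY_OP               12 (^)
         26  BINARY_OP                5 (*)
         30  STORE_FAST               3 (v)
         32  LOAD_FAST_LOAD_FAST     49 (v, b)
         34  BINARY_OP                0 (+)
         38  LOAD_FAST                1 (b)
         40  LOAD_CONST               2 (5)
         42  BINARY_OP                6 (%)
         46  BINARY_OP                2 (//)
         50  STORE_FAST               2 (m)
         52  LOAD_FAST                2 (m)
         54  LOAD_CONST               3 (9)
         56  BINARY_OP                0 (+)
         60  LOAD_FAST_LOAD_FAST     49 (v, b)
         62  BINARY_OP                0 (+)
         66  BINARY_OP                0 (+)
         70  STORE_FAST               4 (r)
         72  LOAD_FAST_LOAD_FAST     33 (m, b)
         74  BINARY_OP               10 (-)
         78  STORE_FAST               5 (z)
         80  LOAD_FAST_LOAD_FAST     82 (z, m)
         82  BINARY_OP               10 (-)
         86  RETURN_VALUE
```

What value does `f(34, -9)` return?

LOAD_FAST_LOAD_FAST a,a → push 34,34. Stack: [34, 34]
BINARY_OP // → 34 // 34 = 1. Stack: [1]
STORE_FAST m → m=1. Stack: []
LOAD_CONST → push 11. Stack: [11]
STORE_FAST m → m=11. Stack: []
LOAD_FAST_LOAD_FAST a,m → push 34,11. Stack: [34, 11]
BINARY_OP | → 34 | 11 = 43. Stack: [43]
LOAD_FAST_LOAD_FAST b,m → push -9,11. Stack: [43, -9, 11]
BINARY_OP ^ → -9 ^ 11 = -4. Stack: [43, -4]
BINARY_OP * → 43 * -4 = -172. Stack: [-172]
STORE_FAST v → v=-172. Stack: []
LOAD_FAST_LOAD_FAST v,b → push -172,-9. Stack: [-172, -9]
BINARY_OP + → -172 + -9 = -181. Stack: [-181]
LOAD_FAST b → push -9. Stack: [-181, -9]
LOAD_CONST → push 5. Stack: [-181, -9, 5]
BINARY_OP % → -9 % 5 = 1. Stack: [-181, 1]
BINARY_OP // → -181 // 1 = -181. Stack: [-181]
STORE_FAST m → m=-181. Stack: []
LOAD_FAST m → push -181. Stack: [-181]
LOAD_CONST → push 9. Stack: [-181, 9]
BINARY_OP + → -181 + 9 = -172. Stack: [-172]
LOAD_FAST_LOAD_FAST v,b → push -172,-9. Stack: [-172, -172, -9]
BINARY_OP + → -172 + -9 = -181. Stack: [-172, -181]
BINARY_OP + → -172 + -181 = -353. Stack: [-353]
STORE_FAST r → r=-353. Stack: []
LOAD_FAST_LOAD_FAST m,b → push -181,-9. Stack: [-181, -9]
BINARY_OP - → -181 - -9 = -172. Stack: [-172]
STORE_FAST z → z=-172. Stack: []
LOAD_FAST_LOAD_FAST z,m → push -172,-181. Stack: [-172, -181]
BINARY_OP - → -172 - -181 = 9. Stack: [9]
RETURN_VALUE → return 9.

9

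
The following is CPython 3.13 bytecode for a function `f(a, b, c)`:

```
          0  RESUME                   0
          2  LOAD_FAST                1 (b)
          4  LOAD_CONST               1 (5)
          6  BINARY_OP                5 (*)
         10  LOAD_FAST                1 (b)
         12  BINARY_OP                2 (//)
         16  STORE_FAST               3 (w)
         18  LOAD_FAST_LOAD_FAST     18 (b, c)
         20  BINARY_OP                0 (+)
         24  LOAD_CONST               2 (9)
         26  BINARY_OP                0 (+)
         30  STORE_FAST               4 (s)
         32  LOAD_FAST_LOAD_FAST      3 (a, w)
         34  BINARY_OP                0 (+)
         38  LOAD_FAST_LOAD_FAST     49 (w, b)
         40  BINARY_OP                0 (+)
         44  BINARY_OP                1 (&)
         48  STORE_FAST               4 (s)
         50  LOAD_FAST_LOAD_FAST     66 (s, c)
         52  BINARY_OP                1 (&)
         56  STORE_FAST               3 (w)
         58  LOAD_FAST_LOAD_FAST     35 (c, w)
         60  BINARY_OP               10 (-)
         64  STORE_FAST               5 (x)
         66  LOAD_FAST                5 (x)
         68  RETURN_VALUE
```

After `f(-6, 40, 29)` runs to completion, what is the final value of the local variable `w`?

LOAD_FAST b → push 40. Stack: [40]
LOAD_CONST → push 5. Stack: [40, 5]
BINARY_OP * → 40 * 5 = 200. Stack: [200]
LOAD_FAST b → push 40. Stack: [200, 40]
BINARY_OP // → 200 // 40 = 5. Stack: [5]
STORE_FAST w → w=5. Stack: []
LOAD_FAST_LOAD_FAST b,c → push 40,29. Stack: [40, 29]
BINARY_OP + → 40 + 29 = 69. Stack: [69]
LOAD_CONST → push 9. Stack: [69, 9]
BINARY_OP + → 69 + 9 = 78. Stack: [78]
STORE_FAST s → s=78. Stack: []
LOAD_FAST_LOAD_FAST a,w → push -6,5. Stack: [-6, 5]
BINARY_OP + → -6 + 5 = -1. Stack: [-1]
LOAD_FAST_LOAD_FAST w,b → push 5,40. Stack: [-1, 5, 40]
BINARY_OP + → 5 + 40 = 45. Stack: [-1, 45]
BINARY_OP & → -1 & 45 = 45. Stack: [45]
STORE_FAST s → s=45. Stack: []
LOAD_FAST_LOAD_FAST s,c → push 45,29. Stack: [45, 29]
BINARY_OP & → 45 & 29 = 13. Stack: [13]
STORE_FAST w → w=13. Stack: []
LOAD_FAST_LOAD_FAST c,w → push 29,13. Stack: [29, 13]
BINARY_OP - → 29 - 13 = 16. Stack: [16]
STORE_FAST x → x=16. Stack: []
LOAD_FAST x → push 16. Stack: [16]
RETURN_VALUE → return 16.

13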